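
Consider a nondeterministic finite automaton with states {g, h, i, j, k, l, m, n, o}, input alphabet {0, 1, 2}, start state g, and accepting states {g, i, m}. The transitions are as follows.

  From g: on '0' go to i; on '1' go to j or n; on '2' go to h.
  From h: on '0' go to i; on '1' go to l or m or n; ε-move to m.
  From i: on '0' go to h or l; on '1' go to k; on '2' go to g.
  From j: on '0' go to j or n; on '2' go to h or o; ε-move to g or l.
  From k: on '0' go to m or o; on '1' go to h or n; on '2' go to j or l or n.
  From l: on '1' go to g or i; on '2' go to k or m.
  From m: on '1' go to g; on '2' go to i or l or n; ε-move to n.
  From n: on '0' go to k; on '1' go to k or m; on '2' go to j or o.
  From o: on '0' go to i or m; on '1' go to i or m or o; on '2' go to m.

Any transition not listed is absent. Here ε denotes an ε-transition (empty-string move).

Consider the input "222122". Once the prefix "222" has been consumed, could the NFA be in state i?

Start in {g}.
Read '2': g→{h}; union {h}; ε-closure = {h, m, n}.
Read '2': h→∅, m→{i, l, n}, n→{j, o}; union {i, j, l, n, o}; ε-closure = {g, i, j, l, n, o}.
Read '2': g→{h}, i→{g}, j→{h, o}, l→{k, m}, n→{j, o}, o→{m}; union {g, h, j, k, m, o}; ε-closure = {g, h, j, k, l, m, n, o}.
State i is not in {g, h, j, k, l, m, n, o}.

No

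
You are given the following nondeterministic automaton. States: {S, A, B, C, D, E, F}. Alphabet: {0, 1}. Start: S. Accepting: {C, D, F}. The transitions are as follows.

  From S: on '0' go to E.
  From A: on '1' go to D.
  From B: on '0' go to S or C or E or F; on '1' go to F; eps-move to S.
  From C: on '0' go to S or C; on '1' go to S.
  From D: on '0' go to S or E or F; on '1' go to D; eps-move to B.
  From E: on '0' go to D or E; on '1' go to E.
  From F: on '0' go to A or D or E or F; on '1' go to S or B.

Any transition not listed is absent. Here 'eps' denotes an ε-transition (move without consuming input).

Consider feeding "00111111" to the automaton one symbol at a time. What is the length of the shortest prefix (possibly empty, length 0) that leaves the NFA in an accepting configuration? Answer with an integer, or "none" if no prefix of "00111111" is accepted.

2

Start in {S}.
Read '0': {S} → {E}.
Read '0': {E} → {S, B, D, E}.
None of the earlier sets intersect F, but {S, B, D, E} does.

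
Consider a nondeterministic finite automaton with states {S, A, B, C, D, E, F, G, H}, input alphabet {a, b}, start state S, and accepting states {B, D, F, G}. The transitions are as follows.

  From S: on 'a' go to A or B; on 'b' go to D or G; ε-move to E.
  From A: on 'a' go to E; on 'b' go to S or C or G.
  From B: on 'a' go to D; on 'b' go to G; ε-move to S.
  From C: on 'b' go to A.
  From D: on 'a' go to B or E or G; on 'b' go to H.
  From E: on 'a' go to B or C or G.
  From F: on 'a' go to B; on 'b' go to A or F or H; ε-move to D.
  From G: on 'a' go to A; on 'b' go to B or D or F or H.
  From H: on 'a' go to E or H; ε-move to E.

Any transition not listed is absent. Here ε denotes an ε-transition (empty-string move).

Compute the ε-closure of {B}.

Begin with {B}.
ε-move B → S; add S.
ε-move S → E; add E.

{S, B, E}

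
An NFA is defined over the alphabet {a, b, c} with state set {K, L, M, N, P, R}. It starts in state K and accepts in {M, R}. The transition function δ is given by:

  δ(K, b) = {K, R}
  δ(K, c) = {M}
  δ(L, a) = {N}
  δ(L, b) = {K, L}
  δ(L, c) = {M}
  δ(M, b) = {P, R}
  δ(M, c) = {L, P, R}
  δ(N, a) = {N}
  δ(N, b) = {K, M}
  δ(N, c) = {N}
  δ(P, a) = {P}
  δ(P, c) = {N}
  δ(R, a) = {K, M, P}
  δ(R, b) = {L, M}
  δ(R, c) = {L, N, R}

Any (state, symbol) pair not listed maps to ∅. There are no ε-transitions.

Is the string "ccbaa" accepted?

No

Start in {K}.
Read 'c': {K} → {M}.
Read 'c': {M} → {L, P, R}.
Read 'b': {L, P, R} → {K, L, M}.
Read 'a': {K, L, M} → {N}.
Read 'a': {N} → {N}.
The final set {N} contains no accepting state.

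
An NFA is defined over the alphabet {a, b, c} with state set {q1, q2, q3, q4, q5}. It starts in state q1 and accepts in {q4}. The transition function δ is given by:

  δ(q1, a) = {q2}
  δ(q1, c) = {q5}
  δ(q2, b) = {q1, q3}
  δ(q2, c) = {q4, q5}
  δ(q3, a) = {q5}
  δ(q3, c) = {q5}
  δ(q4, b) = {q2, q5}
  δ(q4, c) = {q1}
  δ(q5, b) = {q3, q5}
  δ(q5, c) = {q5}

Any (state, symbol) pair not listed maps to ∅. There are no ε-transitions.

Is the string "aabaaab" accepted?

Start in {q1}.
Read 'a': {q1} → {q2}.
Read 'a': {q2} → ∅.
The set is empty and remains empty for the remaining 5 symbols.
The final set ∅ contains no accepting state.

No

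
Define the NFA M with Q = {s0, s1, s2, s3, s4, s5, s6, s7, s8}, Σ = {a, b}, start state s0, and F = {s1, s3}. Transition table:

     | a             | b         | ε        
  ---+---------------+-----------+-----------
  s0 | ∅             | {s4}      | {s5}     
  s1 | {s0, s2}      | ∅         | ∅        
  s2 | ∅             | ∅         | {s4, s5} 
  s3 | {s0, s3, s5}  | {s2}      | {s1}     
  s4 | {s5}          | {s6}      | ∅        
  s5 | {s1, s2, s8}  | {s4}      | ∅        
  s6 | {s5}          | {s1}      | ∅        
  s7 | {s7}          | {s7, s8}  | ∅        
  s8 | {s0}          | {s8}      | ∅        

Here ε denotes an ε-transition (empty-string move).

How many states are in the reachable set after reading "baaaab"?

Start: ε-closure({s0}) = {s0, s5}.
Read 'b': s0→{s4}, s5→{s4}; now {s4}.
Read 'a': s4→{s5}; now {s5}.
Read 'a': s5→{s1, s2, s8}; union {s1, s2, s8}; ε-closure = {s1, s2, s4, s5, s8}.
Read 'a': s1→{s0, s2}, s2→∅, s4→{s5}, s5→{s1, s2, s8}, s8→{s0}; union {s0, s1, s2, s5, s8}; ε-closure = {s0, s1, s2, s4, s5, s8}.
Read 'a': s0→∅, s1→{s0, s2}, s2→∅, s4→{s5}, s5→{s1, s2, s8}, s8→{s0}; union {s0, s1, s2, s5, s8}; ε-closure = {s0, s1, s2, s4, s5, s8}.
Read 'b': s0→{s4}, s1→∅, s2→∅, s4→{s6}, s5→{s4}, s8→{s8}; now {s4, s6, s8}.
That set has 3 states.

3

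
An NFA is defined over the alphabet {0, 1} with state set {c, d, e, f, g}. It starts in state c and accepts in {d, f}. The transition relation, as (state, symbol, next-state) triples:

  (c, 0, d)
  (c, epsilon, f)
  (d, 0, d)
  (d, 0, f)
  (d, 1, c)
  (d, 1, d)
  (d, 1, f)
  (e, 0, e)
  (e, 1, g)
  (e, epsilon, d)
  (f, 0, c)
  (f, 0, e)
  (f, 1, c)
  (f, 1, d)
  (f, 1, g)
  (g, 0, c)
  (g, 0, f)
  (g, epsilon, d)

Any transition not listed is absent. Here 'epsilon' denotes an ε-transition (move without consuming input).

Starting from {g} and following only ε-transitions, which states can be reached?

Begin with {g}.
ε-move g → d; add d.

{d, g}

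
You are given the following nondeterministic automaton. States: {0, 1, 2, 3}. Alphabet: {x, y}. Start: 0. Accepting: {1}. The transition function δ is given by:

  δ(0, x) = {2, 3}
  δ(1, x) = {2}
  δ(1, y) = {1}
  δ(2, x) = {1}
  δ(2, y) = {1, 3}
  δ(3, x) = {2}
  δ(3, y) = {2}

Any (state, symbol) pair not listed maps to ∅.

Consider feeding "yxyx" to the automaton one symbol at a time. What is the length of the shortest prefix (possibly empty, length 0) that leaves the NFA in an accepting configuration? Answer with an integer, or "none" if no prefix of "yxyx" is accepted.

none

Start in {0}.
Read 'y': {0} → ∅.
The set is empty and remains empty for the remaining 3 symbols.
No reachable set along the way intersects F.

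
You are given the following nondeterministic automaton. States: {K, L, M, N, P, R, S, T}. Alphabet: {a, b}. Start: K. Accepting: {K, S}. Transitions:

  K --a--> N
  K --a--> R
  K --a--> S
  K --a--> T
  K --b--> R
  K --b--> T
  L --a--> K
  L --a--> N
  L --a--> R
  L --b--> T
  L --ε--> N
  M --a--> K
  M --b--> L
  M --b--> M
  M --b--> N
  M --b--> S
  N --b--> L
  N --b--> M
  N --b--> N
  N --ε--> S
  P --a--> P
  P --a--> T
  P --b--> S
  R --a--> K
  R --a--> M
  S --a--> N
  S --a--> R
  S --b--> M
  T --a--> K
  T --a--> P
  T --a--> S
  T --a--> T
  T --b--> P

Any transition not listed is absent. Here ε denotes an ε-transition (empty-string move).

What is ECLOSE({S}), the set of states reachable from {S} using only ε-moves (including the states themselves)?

{S}

Begin with {S}.
No ε-moves leave this set, so the closure equals the set itself.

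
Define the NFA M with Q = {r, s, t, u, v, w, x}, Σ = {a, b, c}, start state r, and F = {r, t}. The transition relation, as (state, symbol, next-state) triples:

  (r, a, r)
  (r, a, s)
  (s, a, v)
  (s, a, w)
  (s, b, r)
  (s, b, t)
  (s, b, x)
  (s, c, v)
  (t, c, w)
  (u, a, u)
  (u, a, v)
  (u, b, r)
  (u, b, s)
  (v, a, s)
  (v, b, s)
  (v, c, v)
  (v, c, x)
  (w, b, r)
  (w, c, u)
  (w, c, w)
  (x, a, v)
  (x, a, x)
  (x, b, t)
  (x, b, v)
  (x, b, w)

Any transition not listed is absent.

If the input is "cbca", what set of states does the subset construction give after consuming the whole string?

∅

Start in {r}.
Read 'c': r→∅; now ∅.
The set is empty and remains empty for the remaining 3 symbols.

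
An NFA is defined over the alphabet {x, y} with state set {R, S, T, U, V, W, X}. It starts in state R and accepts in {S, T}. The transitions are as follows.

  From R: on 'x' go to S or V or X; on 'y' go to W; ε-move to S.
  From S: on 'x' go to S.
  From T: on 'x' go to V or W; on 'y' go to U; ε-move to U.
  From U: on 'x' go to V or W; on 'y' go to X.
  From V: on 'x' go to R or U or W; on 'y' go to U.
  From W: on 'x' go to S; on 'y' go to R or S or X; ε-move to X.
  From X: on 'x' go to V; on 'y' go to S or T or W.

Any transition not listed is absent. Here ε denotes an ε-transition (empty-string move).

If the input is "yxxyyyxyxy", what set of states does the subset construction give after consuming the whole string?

{R, S, T, U, W, X}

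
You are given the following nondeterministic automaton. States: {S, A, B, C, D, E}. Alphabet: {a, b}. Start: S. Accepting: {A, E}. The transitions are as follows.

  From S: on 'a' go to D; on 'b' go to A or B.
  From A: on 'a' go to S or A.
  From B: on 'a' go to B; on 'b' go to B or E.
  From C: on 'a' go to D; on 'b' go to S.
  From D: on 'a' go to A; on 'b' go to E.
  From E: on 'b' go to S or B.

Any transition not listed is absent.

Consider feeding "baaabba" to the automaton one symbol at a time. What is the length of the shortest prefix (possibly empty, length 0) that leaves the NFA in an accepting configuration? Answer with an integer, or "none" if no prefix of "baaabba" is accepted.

1

Start in {S}.
Read 'b': {S} → {A, B}.
None of the earlier sets intersect F, but {A, B} does.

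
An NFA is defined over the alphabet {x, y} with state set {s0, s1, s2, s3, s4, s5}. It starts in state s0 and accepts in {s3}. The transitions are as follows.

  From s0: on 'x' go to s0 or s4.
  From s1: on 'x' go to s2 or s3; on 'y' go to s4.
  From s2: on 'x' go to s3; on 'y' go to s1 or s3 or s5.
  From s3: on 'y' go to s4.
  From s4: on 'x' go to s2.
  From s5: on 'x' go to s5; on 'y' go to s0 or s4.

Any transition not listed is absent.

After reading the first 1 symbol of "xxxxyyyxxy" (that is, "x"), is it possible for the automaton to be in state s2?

Start in {s0}.
Read 'x': s0→{s0, s4}; now {s0, s4}.
State s2 is not in {s0, s4}.

No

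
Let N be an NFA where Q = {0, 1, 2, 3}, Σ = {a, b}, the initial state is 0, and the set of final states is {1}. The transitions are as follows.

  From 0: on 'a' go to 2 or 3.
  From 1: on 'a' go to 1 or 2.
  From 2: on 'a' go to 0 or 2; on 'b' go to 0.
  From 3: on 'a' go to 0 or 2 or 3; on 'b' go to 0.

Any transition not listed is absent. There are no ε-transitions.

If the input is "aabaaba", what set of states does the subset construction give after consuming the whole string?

Start in {0}.
Read 'a': {0} → {2, 3}.
Read 'a': {2, 3} → {0, 2, 3}.
Read 'b': {0, 2, 3} → {0}.
Read 'a': {0} → {2, 3}.
Read 'a': {2, 3} → {0, 2, 3}.
Read 'b': {0, 2, 3} → {0}.
Read 'a': {0} → {2, 3}.

{2, 3}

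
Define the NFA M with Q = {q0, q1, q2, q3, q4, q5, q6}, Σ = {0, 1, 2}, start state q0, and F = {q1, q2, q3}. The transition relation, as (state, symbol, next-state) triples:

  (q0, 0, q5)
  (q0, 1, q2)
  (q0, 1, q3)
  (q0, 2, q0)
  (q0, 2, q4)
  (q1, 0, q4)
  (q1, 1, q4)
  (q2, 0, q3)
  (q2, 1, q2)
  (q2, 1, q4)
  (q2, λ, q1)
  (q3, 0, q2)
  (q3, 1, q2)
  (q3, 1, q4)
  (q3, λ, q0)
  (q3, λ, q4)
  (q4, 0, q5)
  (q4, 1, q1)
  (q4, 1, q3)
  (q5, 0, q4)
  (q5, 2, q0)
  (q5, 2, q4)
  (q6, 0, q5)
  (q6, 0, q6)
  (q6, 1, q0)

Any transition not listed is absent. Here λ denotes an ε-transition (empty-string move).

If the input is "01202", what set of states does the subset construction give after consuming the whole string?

∅

Start in {q0}.
Read '0': {q0} → {q5}.
Read '1': {q5} → ∅.
The set is empty and remains empty for the remaining 3 symbols.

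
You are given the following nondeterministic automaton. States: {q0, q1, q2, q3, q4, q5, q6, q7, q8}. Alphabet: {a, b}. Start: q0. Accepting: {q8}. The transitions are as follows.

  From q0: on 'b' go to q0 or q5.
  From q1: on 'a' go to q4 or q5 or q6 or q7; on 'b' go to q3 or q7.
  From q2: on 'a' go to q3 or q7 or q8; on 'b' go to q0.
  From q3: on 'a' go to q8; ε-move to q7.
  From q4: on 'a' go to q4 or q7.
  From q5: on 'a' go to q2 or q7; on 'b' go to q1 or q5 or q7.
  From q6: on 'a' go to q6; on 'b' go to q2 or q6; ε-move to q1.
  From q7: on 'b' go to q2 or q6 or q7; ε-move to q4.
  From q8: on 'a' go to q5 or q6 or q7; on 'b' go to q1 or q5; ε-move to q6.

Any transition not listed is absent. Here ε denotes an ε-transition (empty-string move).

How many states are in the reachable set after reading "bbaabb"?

8

Start in {q0}.
Read 'b': q0→{q0, q5}; now {q0, q5}.
Read 'b': q0→{q0, q5}, q5→{q1, q5, q7}; union {q0, q1, q5, q7}; ε-closure = {q0, q1, q4, q5, q7}.
Read 'a': q0→∅, q1→{q4, q5, q6, q7}, q4→{q4, q7}, q5→{q2, q7}, q7→∅; union {q2, q4, q5, q6, q7}; ε-closure = {q1, q2, q4, q5, q6, q7}.
Read 'a': q1→{q4, q5, q6, q7}, q2→{q3, q7, q8}, q4→{q4, q7}, q5→{q2, q7}, q6→{q6}, q7→∅; union {q2, q3, q4, q5, q6, q7, q8}; ε-closure = {q1, q2, q3, q4, q5, q6, q7, q8}.
Read 'b': q1→{q3, q7}, q2→{q0}, q3→∅, q4→∅, q5→{q1, q5, q7}, q6→{q2, q6}, q7→{q2, q6, q7}, q8→{q1, q5}; union {q0, q1, q2, q3, q5, q6, q7}; ε-closure = {q0, q1, q2, q3, q4, q5, q6, q7}.
Read 'b': q0→{q0, q5}, q1→{q3, q7}, q2→{q0}, q3→∅, q4→∅, q5→{q1, q5, q7}, q6→{q2, q6}, q7→{q2, q6, q7}; union {q0, q1, q2, q3, q5, q6, q7}; ε-closure = {q0, q1, q2, q3, q4, q5, q6, q7}.
That set has 8 states.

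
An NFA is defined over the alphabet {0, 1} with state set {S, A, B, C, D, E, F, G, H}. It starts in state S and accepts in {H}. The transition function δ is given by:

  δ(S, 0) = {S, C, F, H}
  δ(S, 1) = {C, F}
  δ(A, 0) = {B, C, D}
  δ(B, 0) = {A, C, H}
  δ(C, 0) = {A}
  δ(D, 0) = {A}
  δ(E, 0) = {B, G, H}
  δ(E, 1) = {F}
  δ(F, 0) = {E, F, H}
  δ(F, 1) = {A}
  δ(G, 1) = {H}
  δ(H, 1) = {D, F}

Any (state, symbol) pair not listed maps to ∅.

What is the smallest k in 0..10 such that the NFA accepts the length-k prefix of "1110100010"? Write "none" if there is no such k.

Start in {S}.
Read '1': {S} → {C, F}.
Read '1': {C, F} → {A}.
Read '1': {A} → ∅.
The set is empty and remains empty for the remaining 7 symbols.
No reachable set along the way intersects F.

none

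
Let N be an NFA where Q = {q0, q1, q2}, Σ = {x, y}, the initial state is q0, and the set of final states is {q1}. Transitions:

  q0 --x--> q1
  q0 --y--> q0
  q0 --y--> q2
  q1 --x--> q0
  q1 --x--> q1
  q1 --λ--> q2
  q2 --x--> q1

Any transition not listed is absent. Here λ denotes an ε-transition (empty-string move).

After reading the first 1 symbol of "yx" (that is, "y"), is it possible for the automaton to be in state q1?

No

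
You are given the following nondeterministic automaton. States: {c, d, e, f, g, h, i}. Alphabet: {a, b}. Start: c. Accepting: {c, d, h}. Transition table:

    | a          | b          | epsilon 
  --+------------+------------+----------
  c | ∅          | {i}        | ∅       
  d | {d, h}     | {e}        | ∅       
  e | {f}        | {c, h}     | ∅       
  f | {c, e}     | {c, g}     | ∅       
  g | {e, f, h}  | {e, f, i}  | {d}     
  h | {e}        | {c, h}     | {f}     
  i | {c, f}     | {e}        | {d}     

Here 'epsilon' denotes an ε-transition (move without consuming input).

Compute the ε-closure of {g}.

{d, g}

Begin with {g}.
ε-move g → d; add d.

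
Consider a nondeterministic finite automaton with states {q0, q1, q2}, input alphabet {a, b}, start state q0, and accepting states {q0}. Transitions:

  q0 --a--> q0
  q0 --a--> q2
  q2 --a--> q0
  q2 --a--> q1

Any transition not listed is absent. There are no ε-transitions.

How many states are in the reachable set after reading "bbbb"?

Start in {q0}.
Read 'b': q0→∅; now ∅.
The set is empty and remains empty for the remaining 3 symbols.
That set has 0 states.

0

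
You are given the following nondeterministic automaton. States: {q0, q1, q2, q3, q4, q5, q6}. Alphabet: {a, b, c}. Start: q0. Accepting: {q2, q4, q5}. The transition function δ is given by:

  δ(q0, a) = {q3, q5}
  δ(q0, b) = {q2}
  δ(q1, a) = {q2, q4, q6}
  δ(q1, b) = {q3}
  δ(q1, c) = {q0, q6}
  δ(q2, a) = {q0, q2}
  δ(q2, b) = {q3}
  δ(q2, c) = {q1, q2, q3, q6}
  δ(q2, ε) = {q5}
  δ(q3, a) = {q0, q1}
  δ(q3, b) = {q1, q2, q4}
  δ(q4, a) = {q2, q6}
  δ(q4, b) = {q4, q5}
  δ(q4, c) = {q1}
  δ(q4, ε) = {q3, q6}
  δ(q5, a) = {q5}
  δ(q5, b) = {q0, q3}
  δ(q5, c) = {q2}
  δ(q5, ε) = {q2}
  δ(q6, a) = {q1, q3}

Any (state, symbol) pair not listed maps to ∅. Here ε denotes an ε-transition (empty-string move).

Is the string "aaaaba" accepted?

Yes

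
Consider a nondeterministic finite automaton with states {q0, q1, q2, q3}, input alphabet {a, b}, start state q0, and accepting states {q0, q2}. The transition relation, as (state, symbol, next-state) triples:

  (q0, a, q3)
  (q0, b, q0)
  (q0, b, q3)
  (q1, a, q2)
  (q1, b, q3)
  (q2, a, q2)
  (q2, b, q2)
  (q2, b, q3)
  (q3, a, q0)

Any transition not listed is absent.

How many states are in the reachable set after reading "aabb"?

Start in {q0}.
Read 'a': {q0} → {q3}.
Read 'a': {q3} → {q0}.
Read 'b': {q0} → {q0, q3}.
Read 'b': {q0, q3} → {q0, q3}.
That set has 2 states.

2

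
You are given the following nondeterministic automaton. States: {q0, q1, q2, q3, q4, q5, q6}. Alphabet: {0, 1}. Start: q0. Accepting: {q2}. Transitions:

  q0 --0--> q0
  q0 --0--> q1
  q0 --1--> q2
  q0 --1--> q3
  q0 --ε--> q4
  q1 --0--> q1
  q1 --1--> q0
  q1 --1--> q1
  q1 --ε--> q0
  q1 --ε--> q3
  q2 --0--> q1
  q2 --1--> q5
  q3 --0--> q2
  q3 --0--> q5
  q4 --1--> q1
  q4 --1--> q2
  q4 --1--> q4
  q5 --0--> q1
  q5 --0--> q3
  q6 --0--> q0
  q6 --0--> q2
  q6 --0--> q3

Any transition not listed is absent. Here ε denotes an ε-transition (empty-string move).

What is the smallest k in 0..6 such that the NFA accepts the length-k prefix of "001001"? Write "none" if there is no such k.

2

Start: ε-closure({q0}) = {q0, q4}.
Read '0': q0→{q0, q1}, q4→∅; union {q0, q1}; ε-closure = {q0, q1, q3, q4}.
Read '0': q0→{q0, q1}, q1→{q1}, q3→{q2, q5}, q4→∅; union {q0, q1, q2, q5}; ε-closure = {q0, q1, q2, q3, q4, q5}.
None of the earlier sets intersect F, but {q0, q1, q2, q3, q4, q5} does.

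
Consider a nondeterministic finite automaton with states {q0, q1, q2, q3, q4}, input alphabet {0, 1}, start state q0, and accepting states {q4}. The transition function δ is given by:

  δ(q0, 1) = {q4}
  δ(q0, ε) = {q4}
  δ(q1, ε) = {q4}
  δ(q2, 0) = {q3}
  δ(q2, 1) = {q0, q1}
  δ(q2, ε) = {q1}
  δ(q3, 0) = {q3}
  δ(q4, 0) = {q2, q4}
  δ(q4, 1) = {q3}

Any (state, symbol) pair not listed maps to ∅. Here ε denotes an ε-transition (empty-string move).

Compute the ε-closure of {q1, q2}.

{q1, q2, q4}

Begin with {q1, q2}.
ε-move q1 → q4; add q4.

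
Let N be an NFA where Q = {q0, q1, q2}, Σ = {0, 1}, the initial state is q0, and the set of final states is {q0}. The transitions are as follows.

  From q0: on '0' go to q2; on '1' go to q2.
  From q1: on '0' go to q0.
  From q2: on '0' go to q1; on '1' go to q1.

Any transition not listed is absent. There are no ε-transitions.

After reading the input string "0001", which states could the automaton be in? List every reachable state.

{q2}

Start in {q0}.
Read '0': {q0} → {q2}.
Read '0': {q2} → {q1}.
Read '0': {q1} → {q0}.
Read '1': {q0} → {q2}.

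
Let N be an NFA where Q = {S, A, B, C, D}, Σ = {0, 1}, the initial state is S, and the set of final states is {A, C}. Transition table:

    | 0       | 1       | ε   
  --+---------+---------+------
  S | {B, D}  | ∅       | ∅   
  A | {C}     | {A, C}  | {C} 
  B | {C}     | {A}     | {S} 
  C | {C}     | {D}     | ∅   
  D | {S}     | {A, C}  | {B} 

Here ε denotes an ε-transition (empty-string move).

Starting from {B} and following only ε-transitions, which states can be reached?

Begin with {B}.
ε-move B → S; add S.

{S, B}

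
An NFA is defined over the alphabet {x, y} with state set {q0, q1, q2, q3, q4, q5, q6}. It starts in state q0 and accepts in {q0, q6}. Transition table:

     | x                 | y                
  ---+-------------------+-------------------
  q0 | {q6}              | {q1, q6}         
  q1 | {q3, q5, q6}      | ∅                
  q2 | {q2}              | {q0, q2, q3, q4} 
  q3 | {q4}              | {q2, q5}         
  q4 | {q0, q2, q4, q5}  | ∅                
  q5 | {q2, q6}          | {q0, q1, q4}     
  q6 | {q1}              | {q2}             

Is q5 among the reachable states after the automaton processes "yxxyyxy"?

Yes

Start in {q0}.
Read 'y': q0→{q1, q6}; now {q1, q6}.
Read 'x': q1→{q3, q5, q6}, q6→{q1}; now {q1, q3, q5, q6}.
Read 'x': q1→{q3, q5, q6}, q3→{q4}, q5→{q2, q6}, q6→{q1}; now {q1, q2, q3, q4, q5, q6}.
Read 'y': q1→∅, q2→{q0, q2, q3, q4}, q3→{q2, q5}, q4→∅, q5→{q0, q1, q4}, q6→{q2}; now {q0, q1, q2, q3, q4, q5}.
Read 'y': q0→{q1, q6}, q1→∅, q2→{q0, q2, q3, q4}, q3→{q2, q5}, q4→∅, q5→{q0, q1, q4}; now {q0, q1, q2, q3, q4, q5, q6}.
Read 'x': q0→{q6}, q1→{q3, q5, q6}, q2→{q2}, q3→{q4}, q4→{q0, q2, q4, q5}, q5→{q2, q6}, q6→{q1}; now {q0, q1, q2, q3, q4, q5, q6}.
Read 'y': q0→{q1, q6}, q1→∅, q2→{q0, q2, q3, q4}, q3→{q2, q5}, q4→∅, q5→{q0, q1, q4}, q6→{q2}; now {q0, q1, q2, q3, q4, q5, q6}.
State q5 is in {q0, q1, q2, q3, q4, q5, q6}.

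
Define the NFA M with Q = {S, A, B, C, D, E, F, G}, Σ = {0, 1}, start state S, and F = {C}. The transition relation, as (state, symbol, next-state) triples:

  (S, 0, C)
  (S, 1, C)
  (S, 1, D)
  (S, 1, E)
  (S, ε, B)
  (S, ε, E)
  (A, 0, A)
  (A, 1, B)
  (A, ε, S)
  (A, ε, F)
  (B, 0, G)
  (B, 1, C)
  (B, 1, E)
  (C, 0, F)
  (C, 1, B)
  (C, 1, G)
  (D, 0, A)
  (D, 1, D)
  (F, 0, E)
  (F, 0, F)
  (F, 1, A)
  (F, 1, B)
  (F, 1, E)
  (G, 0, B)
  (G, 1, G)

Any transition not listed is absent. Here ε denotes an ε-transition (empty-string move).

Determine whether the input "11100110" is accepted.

Yes

Start: ε-closure({S}) = {S, B, E}.
Read '1': {S, B, E} → {C, D, E}.
Read '1': {C, D, E} → {B, D, G}.
Read '1': {B, D, G} → {C, D, E, G}.
Read '0': {C, D, E, G} → {S, A, B, E, F}.
Read '0': {S, A, B, E, F} → {S, A, B, C, E, F, G}.
Read '1': {S, A, B, C, E, F, G} → {S, A, B, C, D, E, F, G}.
Read '1': {S, A, B, C, D, E, F, G} → {S, A, B, C, D, E, F, G}.
Read '0': {S, A, B, C, D, E, F, G} → {S, A, B, C, E, F, G}.
The final set {S, A, B, C, E, F, G} contains the accepting state C.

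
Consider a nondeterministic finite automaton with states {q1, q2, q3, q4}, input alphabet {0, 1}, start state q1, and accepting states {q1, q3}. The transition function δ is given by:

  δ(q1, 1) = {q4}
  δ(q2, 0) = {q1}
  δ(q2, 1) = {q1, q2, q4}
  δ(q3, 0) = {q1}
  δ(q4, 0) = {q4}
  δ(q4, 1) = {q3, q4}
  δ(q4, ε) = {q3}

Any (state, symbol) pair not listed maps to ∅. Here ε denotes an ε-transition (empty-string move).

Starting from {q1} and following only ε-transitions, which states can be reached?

Begin with {q1}.
No ε-moves leave this set, so the closure equals the set itself.

{q1}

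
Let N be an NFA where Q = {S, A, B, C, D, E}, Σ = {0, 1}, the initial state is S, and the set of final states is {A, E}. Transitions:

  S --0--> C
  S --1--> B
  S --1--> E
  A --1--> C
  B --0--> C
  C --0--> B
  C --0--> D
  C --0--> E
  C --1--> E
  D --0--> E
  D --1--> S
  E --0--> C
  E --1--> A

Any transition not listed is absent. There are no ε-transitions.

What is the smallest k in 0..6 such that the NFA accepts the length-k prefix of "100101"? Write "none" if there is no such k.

Start in {S}.
Read '1': S→{B, E}; now {B, E}.
None of the earlier sets intersect F, but {B, E} does.

1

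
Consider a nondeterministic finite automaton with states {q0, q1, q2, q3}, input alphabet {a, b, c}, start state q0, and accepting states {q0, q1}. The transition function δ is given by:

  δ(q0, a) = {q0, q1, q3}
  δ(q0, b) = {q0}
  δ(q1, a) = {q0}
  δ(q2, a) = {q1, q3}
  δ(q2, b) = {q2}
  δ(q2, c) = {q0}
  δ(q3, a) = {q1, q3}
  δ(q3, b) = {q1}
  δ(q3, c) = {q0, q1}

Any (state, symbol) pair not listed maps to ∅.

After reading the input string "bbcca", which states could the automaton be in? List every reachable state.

Start in {q0}.
Read 'b': {q0} → {q0}.
Read 'b': {q0} → {q0}.
Read 'c': {q0} → ∅.
The set is empty and remains empty for the remaining 2 symbols.

∅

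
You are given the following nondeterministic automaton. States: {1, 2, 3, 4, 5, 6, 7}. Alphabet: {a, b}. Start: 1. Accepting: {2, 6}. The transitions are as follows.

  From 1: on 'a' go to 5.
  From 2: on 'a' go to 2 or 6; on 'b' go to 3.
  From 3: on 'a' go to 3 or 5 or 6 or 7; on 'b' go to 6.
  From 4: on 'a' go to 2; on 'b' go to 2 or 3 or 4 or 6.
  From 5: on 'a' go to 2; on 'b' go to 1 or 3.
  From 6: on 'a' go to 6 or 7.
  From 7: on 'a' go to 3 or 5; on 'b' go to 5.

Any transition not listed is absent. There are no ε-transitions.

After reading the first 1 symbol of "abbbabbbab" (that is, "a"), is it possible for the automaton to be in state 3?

No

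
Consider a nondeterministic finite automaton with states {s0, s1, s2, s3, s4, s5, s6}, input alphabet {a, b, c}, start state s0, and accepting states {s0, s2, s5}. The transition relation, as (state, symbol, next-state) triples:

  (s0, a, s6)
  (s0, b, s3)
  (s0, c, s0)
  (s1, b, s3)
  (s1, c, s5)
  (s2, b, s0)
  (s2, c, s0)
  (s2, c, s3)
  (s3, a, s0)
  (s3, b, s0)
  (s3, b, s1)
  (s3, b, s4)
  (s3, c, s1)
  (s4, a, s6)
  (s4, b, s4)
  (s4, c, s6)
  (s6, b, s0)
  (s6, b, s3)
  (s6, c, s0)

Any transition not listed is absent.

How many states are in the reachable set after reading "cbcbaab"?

Start in {s0}.
Read 'c': {s0} → {s0}.
Read 'b': {s0} → {s3}.
Read 'c': {s3} → {s1}.
Read 'b': {s1} → {s3}.
Read 'a': {s3} → {s0}.
Read 'a': {s0} → {s6}.
Read 'b': {s6} → {s0, s3}.
That set has 2 states.

2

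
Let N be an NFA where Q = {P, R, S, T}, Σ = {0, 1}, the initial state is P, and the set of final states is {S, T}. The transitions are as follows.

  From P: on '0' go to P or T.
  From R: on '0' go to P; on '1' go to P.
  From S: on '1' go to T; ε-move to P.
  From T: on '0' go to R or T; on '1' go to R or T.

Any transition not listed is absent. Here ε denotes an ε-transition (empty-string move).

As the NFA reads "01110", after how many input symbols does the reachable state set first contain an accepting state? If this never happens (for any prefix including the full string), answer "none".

1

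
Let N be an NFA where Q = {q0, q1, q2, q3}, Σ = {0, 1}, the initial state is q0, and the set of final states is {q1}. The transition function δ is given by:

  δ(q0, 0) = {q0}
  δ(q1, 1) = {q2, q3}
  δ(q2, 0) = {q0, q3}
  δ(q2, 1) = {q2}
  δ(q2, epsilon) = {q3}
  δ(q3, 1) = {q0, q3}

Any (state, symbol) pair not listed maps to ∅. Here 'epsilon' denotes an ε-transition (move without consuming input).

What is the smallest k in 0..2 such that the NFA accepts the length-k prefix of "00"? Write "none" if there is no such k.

none

Start in {q0}.
Read '0': {q0} → {q0}.
Read '0': {q0} → {q0}.
No reachable set along the way intersects F.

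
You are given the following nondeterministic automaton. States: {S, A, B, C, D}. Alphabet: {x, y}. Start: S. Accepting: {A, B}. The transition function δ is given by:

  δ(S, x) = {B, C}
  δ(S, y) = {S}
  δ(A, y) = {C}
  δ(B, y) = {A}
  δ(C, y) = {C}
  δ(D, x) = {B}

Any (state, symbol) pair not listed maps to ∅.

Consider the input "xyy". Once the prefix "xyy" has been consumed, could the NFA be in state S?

No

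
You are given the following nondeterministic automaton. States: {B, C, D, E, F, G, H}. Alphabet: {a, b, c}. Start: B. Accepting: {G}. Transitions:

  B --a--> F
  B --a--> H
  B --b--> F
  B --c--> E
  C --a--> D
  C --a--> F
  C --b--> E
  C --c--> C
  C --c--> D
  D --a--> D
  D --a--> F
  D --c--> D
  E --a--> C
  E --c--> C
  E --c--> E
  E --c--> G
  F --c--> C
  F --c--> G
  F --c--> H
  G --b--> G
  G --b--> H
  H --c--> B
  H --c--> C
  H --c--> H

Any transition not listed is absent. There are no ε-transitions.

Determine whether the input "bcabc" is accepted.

Start in {B}.
Read 'b': B→{F}; now {F}.
Read 'c': F→{C, G, H}; now {C, G, H}.
Read 'a': C→{D, F}, G→∅, H→∅; now {D, F}.
Read 'b': D→∅, F→∅; now ∅.
The set is empty and remains empty for the remaining 1 symbol.
The final set ∅ contains no accepting state.

No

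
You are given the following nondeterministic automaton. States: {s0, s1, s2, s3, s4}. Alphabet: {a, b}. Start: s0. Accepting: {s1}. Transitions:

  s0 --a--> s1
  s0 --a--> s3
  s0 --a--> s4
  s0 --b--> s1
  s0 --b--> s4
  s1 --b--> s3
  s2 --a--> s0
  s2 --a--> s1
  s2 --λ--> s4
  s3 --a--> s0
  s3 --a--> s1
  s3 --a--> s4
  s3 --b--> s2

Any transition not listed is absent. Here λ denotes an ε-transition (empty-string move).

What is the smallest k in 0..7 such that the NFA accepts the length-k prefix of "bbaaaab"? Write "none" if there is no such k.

Start in {s0}.
Read 'b': {s0} → {s1, s4}.
None of the earlier sets intersect F, but {s1, s4} does.

1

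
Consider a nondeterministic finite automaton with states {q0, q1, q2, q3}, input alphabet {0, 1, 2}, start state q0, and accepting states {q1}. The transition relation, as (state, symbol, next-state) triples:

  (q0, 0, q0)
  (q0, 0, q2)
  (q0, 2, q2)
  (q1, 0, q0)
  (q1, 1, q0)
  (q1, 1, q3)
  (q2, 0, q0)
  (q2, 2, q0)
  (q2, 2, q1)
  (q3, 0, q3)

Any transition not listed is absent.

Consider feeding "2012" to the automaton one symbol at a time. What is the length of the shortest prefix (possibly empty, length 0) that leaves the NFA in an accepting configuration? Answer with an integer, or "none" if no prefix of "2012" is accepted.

none

Start in {q0}.
Read '2': q0→{q2}; now {q2}.
Read '0': q2→{q0}; now {q0}.
Read '1': q0→∅; now ∅.
The set is empty and remains empty for the remaining 1 symbol.
No reachable set along the way intersects F.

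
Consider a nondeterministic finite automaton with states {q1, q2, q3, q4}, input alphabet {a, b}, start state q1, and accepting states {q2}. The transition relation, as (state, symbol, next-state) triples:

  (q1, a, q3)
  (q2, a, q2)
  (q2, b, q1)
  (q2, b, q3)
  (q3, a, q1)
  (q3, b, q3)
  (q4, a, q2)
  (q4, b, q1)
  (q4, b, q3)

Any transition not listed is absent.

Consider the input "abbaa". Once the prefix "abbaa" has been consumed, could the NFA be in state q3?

Yes

Start in {q1}.
Read 'a': q1→{q3}; now {q3}.
Read 'b': q3→{q3}; now {q3}.
Read 'b': q3→{q3}; now {q3}.
Read 'a': q3→{q1}; now {q1}.
Read 'a': q1→{q3}; now {q3}.
State q3 is in {q3}.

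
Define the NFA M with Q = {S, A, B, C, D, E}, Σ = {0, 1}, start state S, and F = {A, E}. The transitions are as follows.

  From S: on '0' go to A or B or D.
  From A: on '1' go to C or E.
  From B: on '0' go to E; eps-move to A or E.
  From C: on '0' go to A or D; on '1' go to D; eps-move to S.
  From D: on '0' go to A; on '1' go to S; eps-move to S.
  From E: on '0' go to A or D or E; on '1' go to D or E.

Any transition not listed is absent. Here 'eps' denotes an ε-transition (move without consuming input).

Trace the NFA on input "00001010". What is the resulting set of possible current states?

{S, A, B, D, E}

Start in {S}.
Read '0': S→{A, B, D}; union {A, B, D}; ε-closure = {S, A, B, D, E}.
Read '0': S→{A, B, D}, A→∅, B→{E}, D→{A}, E→{A, D, E}; union {A, B, D, E}; ε-closure = {S, A, B, D, E}.
Read '0': S→{A, B, D}, A→∅, B→{E}, D→{A}, E→{A, D, E}; union {A, B, D, E}; ε-closure = {S, A, B, D, E}.
Read '0': S→{A, B, D}, A→∅, B→{E}, D→{A}, E→{A, D, E}; union {A, B, D, E}; ε-closure = {S, A, B, D, E}.
Read '1': S→∅, A→{C, E}, B→∅, D→{S}, E→{D, E}; now {S, C, D, E}.
Read '0': S→{A, B, D}, C→{A, D}, D→{A}, E→{A, D, E}; union {A, B, D, E}; ε-closure = {S, A, B, D, E}.
Read '1': S→∅, A→{C, E}, B→∅, D→{S}, E→{D, E}; now {S, C, D, E}.
Read '0': S→{A, B, D}, C→{A, D}, D→{A}, E→{A, D, E}; union {A, B, D, E}; ε-closure = {S, A, B, D, E}.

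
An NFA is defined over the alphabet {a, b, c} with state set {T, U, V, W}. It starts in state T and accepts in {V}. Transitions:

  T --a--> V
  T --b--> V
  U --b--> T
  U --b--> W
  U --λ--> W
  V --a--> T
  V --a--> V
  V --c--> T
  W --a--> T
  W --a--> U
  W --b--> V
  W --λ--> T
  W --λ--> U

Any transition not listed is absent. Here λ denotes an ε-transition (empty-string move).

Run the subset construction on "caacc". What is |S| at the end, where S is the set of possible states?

0

Start in {T}.
Read 'c': T→∅; now ∅.
The set is empty and remains empty for the remaining 4 symbols.
That set has 0 states.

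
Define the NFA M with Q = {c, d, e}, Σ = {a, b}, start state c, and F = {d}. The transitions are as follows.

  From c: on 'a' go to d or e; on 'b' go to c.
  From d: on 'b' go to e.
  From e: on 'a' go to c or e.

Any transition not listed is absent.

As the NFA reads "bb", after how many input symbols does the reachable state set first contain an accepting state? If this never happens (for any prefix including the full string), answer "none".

none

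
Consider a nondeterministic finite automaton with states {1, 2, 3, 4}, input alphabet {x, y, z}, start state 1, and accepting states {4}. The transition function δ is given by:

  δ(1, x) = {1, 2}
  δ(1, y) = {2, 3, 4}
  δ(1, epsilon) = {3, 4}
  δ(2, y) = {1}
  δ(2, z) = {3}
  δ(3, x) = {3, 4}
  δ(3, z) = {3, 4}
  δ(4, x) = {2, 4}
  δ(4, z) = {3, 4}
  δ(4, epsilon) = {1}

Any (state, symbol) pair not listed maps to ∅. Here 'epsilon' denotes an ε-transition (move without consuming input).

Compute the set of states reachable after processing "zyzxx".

{1, 2, 3, 4}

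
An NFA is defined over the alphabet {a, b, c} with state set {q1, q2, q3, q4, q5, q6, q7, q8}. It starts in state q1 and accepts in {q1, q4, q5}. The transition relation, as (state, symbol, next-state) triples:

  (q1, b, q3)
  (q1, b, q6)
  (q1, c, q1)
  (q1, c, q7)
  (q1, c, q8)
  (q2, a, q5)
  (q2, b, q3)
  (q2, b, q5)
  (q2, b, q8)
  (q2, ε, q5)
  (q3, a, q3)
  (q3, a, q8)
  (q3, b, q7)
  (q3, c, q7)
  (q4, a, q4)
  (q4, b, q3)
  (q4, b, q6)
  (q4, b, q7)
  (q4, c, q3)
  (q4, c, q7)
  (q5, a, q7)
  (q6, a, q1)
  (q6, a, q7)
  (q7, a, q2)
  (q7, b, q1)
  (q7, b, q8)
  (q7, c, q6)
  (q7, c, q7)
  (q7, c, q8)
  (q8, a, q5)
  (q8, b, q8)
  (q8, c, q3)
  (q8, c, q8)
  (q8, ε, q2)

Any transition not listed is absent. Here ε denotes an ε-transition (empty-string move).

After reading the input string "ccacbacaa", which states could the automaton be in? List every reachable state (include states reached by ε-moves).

Start in {q1}.
Read 'c': q1→{q1, q7, q8}; union {q1, q7, q8}; ε-closure = {q1, q2, q5, q7, q8}.
Read 'c': q1→{q1, q7, q8}, q2→∅, q5→∅, q7→{q6, q7, q8}, q8→{q3, q8}; union {q1, q3, q6, q7, q8}; ε-closure = {q1, q2, q3, q5, q6, q7, q8}.
Read 'a': q1→∅, q2→{q5}, q3→{q3, q8}, q5→{q7}, q6→{q1, q7}, q7→{q2}, q8→{q5}; now {q1, q2, q3, q5, q7, q8}.
Read 'c': q1→{q1, q7, q8}, q2→∅, q3→{q7}, q5→∅, q7→{q6, q7, q8}, q8→{q3, q8}; union {q1, q3, q6, q7, q8}; ε-closure = {q1, q2, q3, q5, q6, q7, q8}.
Read 'b': q1→{q3, q6}, q2→{q3, q5, q8}, q3→{q7}, q5→∅, q6→∅, q7→{q1, q8}, q8→{q8}; union {q1, q3, q5, q6, q7, q8}; ε-closure = {q1, q2, q3, q5, q6, q7, q8}.
Read 'a': q1→∅, q2→{q5}, q3→{q3, q8}, q5→{q7}, q6→{q1, q7}, q7→{q2}, q8→{q5}; now {q1, q2, q3, q5, q7, q8}.
Read 'c': q1→{q1, q7, q8}, q2→∅, q3→{q7}, q5→∅, q7→{q6, q7, q8}, q8→{q3, q8}; union {q1, q3, q6, q7, q8}; ε-closure = {q1, q2, q3, q5, q6, q7, q8}.
Read 'a': q1→∅, q2→{q5}, q3→{q3, q8}, q5→{q7}, q6→{q1, q7}, q7→{q2}, q8→{q5}; now {q1, q2, q3, q5, q7, q8}.
Read 'a': q1→∅, q2→{q5}, q3→{q3, q8}, q5→{q7}, q7→{q2}, q8→{q5}; now {q2, q3, q5, q7, q8}.

{q2, q3, q5, q7, q8}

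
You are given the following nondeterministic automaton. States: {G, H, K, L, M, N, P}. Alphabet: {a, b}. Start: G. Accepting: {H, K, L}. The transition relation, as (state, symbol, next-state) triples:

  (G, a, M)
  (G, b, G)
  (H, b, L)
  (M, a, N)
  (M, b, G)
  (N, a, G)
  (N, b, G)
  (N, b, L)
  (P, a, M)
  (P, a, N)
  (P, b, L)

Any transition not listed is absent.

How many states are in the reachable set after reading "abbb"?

Start in {G}.
Read 'a': G→{M}; now {M}.
Read 'b': M→{G}; now {G}.
Read 'b': G→{G}; now {G}.
Read 'b': G→{G}; now {G}.
That set has 1 state.

1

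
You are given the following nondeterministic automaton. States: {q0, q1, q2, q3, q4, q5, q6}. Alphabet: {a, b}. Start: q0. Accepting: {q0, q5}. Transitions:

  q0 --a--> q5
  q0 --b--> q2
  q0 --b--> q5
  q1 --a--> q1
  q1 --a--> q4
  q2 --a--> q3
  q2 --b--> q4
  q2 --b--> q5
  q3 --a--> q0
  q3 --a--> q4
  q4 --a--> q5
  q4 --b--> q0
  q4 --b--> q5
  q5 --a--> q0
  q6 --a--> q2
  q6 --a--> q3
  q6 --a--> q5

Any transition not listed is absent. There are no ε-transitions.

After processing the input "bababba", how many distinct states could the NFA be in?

2

Start in {q0}.
Read 'b': q0→{q2, q5}; now {q2, q5}.
Read 'a': q2→{q3}, q5→{q0}; now {q0, q3}.
Read 'b': q0→{q2, q5}, q3→∅; now {q2, q5}.
Read 'a': q2→{q3}, q5→{q0}; now {q0, q3}.
Read 'b': q0→{q2, q5}, q3→∅; now {q2, q5}.
Read 'b': q2→{q4, q5}, q5→∅; now {q4, q5}.
Read 'a': q4→{q5}, q5→{q0}; now {q0, q5}.
That set has 2 states.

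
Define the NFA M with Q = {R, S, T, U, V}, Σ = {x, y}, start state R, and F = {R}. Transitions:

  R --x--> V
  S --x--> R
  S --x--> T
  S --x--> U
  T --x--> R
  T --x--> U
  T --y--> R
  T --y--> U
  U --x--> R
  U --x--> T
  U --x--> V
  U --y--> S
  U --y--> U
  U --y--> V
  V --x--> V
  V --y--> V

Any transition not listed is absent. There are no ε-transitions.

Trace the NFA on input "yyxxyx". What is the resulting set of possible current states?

∅

Start in {R}.
Read 'y': {R} → ∅.
The set is empty and remains empty for the remaining 5 symbols.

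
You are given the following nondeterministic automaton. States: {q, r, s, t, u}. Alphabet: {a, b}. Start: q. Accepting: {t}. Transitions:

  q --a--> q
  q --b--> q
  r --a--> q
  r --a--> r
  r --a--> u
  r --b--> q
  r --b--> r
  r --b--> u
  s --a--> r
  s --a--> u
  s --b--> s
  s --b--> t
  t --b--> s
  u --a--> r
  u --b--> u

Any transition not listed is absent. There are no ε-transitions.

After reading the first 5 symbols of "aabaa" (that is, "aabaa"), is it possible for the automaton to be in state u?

No

Start in {q}.
Read 'a': q→{q}; now {q}.
Read 'a': q→{q}; now {q}.
Read 'b': q→{q}; now {q}.
Read 'a': q→{q}; now {q}.
Read 'a': q→{q}; now {q}.
State u is not in {q}.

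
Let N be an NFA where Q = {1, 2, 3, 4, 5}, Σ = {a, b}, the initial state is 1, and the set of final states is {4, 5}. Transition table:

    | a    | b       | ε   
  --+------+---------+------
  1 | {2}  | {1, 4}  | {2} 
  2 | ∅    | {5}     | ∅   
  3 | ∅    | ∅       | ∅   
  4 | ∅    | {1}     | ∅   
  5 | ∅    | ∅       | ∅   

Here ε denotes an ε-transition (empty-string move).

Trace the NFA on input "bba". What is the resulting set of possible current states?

Start: ε-closure({1}) = {1, 2}.
Read 'b': 1→{1, 4}, 2→{5}; union {1, 4, 5}; ε-closure = {1, 2, 4, 5}.
Read 'b': 1→{1, 4}, 2→{5}, 4→{1}, 5→∅; union {1, 4, 5}; ε-closure = {1, 2, 4, 5}.
Read 'a': 1→{2}, 2→∅, 4→∅, 5→∅; now {2}.

{2}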